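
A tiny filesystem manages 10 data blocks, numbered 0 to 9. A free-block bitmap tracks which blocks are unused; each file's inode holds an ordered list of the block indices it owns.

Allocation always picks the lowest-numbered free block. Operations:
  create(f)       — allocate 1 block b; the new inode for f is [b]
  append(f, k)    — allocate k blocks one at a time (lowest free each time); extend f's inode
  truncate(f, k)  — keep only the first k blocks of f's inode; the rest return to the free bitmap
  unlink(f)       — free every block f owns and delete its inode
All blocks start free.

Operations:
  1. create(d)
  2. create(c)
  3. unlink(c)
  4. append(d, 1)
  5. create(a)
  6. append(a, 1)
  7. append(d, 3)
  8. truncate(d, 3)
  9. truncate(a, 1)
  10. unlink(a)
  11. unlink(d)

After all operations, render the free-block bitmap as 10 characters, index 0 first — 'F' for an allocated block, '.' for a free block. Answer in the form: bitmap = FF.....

[1] create(d) — d=0 (map F.........)
[2] create(c) — c=1 d=0 (map FF........)
[3] unlink(c) — d=0 (map F.........)
[4] append(d, 1) — d=0,1 (map FF........)
[5] create(a) — a=2 d=0,1 (map FFF.......)
[6] append(a, 1) — a=2,3 d=0,1 (map FFFF......)
[7] append(d, 3) — a=2,3 d=0,1,4,5,6 (map FFFFFFF...)
[8] truncate(d, 3) — a=2,3 d=0,1,4 (map FFFFF.....)
[9] truncate(a, 1) — a=2 d=0,1,4 (map FFF.F.....)
[10] unlink(a) — d=0,1,4 (map FF..F.....)
[11] unlink(d) —  (map ..........)

bitmap = ..........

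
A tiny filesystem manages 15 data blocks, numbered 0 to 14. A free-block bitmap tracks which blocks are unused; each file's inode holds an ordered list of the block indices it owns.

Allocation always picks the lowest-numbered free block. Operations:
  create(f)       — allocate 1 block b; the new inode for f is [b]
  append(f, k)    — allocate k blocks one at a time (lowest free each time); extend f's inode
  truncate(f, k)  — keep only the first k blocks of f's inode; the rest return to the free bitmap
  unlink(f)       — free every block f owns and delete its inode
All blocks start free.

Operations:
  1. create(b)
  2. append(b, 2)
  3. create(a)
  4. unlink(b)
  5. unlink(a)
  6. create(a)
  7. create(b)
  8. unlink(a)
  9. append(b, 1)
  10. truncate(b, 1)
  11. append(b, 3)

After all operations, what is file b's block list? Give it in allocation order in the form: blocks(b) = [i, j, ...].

blocks(b) = [1, 0, 2, 3]

[1] create(b) — b=0 (map F..............)
[2] append(b, 2) — b=0,1,2 (map FFF............)
[3] create(a) — a=3 b=0,1,2 (map FFFF...........)
[4] unlink(b) — a=3 (map ...F...........)
[5] unlink(a) —  (map ...............)
[6] create(a) — a=0 (map F..............)
[7] create(b) — a=0 b=1 (map FF.............)
[8] unlink(a) — b=1 (map .F.............)
[9] append(b, 1) — b=1,0 (map FF.............)
[10] truncate(b, 1) — b=1 (map .F.............)
[11] append(b, 3) — b=1,0,2,3 (map FFFF...........)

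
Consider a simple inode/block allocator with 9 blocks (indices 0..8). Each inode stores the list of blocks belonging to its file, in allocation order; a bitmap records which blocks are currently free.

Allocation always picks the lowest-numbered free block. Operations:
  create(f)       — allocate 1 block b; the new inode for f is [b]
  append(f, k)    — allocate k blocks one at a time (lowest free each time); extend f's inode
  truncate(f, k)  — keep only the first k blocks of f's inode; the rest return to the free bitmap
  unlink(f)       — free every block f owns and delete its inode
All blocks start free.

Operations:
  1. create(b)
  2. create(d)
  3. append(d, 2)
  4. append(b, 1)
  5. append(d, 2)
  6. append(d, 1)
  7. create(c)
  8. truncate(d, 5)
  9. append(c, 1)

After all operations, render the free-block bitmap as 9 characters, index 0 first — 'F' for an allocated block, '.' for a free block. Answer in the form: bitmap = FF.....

bitmap = FFFFFFFFF

create(b): bitmap=F........ | b=[0]
create(d): bitmap=FF....... | b=[0] d=[1]
append(d, 2): bitmap=FFFF..... | b=[0] d=[1, 2, 3]
append(b, 1): bitmap=FFFFF.... | b=[0, 4] d=[1, 2, 3]
append(d, 2): bitmap=FFFFFFF.. | b=[0, 4] d=[1, 2, 3, 5, 6]
append(d, 1): bitmap=FFFFFFFF. | b=[0, 4] d=[1, 2, 3, 5, 6, 7]
create(c): bitmap=FFFFFFFFF | b=[0, 4] c=[8] d=[1, 2, 3, 5, 6, 7]
truncate(d, 5): bitmap=FFFFFFF.F | b=[0, 4] c=[8] d=[1, 2, 3, 5, 6]
append(c, 1): bitmap=FFFFFFFFF | b=[0, 4] c=[8, 7] d=[1, 2, 3, 5, 6]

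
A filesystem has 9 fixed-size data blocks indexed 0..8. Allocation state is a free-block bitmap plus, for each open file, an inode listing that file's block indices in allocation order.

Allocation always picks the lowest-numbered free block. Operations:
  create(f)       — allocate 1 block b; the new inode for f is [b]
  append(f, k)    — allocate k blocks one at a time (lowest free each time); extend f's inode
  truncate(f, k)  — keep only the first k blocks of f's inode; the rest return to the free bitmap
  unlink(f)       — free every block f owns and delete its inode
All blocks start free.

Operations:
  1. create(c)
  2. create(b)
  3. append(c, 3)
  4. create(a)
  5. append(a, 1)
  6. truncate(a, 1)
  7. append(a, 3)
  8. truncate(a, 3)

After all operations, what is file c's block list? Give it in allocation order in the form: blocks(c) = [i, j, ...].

blocks(c) = [0, 2, 3, 4]

[1] create(c) — c=0 (map F........)
[2] create(b) — b=1 c=0 (map FF.......)
[3] append(c, 3) — b=1 c=0,2,3,4 (map FFFFF....)
[4] create(a) — a=5 b=1 c=0,2,3,4 (map FFFFFF...)
[5] append(a, 1) — a=5,6 b=1 c=0,2,3,4 (map FFFFFFF..)
[6] truncate(a, 1) — a=5 b=1 c=0,2,3,4 (map FFFFFF...)
[7] append(a, 3) — a=5,6,7,8 b=1 c=0,2,3,4 (map FFFFFFFFF)
[8] truncate(a, 3) — a=5,6,7 b=1 c=0,2,3,4 (map FFFFFFFF.)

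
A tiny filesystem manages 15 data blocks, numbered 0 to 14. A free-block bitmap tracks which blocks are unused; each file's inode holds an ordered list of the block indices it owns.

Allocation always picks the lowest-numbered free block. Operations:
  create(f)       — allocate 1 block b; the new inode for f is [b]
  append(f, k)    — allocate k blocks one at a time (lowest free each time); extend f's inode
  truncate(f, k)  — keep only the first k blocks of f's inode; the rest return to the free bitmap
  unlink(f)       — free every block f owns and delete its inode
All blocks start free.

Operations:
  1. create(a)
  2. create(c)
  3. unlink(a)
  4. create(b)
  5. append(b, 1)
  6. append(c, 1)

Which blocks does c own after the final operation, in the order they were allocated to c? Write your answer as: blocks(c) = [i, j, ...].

blocks(c) = [1, 3]

  1. create(a)  ⇒  F..............  {a→[0]}
  2. create(c)  ⇒  FF.............  {a→[0]; c→[1]}
  3. unlink(a)  ⇒  .F.............  {c→[1]}
  4. create(b)  ⇒  FF.............  {b→[0]; c→[1]}
  5. append(b, 1)  ⇒  FFF............  {b→[0, 2]; c→[1]}
  6. append(c, 1)  ⇒  FFFF...........  {b→[0, 2]; c→[1, 3]}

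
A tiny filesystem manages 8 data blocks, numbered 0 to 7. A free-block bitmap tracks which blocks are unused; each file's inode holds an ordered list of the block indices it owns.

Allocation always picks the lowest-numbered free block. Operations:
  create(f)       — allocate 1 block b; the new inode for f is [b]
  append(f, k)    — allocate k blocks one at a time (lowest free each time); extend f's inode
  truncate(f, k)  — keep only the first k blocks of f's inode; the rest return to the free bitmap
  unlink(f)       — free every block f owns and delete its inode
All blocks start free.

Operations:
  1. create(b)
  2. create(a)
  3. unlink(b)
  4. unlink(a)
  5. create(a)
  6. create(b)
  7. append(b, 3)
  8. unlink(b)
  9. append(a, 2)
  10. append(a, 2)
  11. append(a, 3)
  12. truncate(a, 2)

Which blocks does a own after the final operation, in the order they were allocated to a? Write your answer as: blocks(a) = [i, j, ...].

after create(b) → b:[0]  free=[F.......]
after create(a) → a:[1], b:[0]  free=[FF......]
after unlink(b) → a:[1]  free=[.F......]
after unlink(a) →   free=[........]
after create(a) → a:[0]  free=[F.......]
after create(b) → a:[0], b:[1]  free=[FF......]
after append(b, 3) → a:[0], b:[1, 2, 3, 4]  free=[FFFFF...]
after unlink(b) → a:[0]  free=[F.......]
after append(a, 2) → a:[0, 1, 2]  free=[FFF.....]
after append(a, 2) → a:[0, 1, 2, 3, 4]  free=[FFFFF...]
after append(a, 3) → a:[0, 1, 2, 3, 4, 5, 6, 7]  free=[FFFFFFFF]
after truncate(a, 2) → a:[0, 1]  free=[FF......]

blocks(a) = [0, 1]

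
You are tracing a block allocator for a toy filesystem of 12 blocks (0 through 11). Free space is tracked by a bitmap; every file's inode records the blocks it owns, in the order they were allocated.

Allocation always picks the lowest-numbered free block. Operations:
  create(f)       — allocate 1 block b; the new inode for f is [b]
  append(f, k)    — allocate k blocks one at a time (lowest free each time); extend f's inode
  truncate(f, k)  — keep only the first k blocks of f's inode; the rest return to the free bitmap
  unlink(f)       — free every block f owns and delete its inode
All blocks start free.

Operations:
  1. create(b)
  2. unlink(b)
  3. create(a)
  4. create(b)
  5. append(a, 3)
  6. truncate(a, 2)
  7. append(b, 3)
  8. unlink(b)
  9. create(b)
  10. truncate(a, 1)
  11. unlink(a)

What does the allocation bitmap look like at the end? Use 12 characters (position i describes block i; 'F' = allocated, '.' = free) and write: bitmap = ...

bitmap = .F..........

create(b): bitmap=F........... | b=[0]
unlink(b): bitmap=............ | 
create(a): bitmap=F........... | a=[0]
create(b): bitmap=FF.......... | a=[0] b=[1]
append(a, 3): bitmap=FFFFF....... | a=[0, 2, 3, 4] b=[1]
truncate(a, 2): bitmap=FFF......... | a=[0, 2] b=[1]
append(b, 3): bitmap=FFFFFF...... | a=[0, 2] b=[1, 3, 4, 5]
unlink(b): bitmap=F.F......... | a=[0, 2]
create(b): bitmap=FFF......... | a=[0, 2] b=[1]
truncate(a, 1): bitmap=FF.......... | a=[0] b=[1]
unlink(a): bitmap=.F.......... | b=[1]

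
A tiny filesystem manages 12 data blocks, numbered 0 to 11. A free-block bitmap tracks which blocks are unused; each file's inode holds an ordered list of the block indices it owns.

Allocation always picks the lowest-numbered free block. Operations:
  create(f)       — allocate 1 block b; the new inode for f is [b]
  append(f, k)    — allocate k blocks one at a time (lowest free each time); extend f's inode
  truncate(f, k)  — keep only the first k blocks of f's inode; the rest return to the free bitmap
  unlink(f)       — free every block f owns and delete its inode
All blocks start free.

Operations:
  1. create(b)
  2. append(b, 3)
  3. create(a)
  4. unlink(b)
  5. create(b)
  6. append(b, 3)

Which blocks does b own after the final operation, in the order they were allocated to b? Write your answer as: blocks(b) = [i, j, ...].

blocks(b) = [0, 1, 2, 3]

[1] create(b) — b=0 (map F...........)
[2] append(b, 3) — b=0,1,2,3 (map FFFF........)
[3] create(a) — a=4 b=0,1,2,3 (map FFFFF.......)
[4] unlink(b) — a=4 (map ....F.......)
[5] create(b) — a=4 b=0 (map F...F.......)
[6] append(b, 3) — a=4 b=0,1,2,3 (map FFFFF.......)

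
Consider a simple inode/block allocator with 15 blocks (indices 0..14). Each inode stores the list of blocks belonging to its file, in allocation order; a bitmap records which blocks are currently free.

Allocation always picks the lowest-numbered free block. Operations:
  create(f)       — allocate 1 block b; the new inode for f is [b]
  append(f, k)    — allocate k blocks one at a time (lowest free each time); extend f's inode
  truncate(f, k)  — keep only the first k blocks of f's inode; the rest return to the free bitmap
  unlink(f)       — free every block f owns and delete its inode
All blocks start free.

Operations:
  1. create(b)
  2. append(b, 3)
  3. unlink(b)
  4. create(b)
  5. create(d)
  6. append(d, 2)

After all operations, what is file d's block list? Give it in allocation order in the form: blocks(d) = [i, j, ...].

create(b): bitmap=F.............. | b=[0]
append(b, 3): bitmap=FFFF........... | b=[0, 1, 2, 3]
unlink(b): bitmap=............... | 
create(b): bitmap=F.............. | b=[0]
create(d): bitmap=FF............. | b=[0] d=[1]
append(d, 2): bitmap=FFFF........... | b=[0] d=[1, 2, 3]

blocks(d) = [1, 2, 3]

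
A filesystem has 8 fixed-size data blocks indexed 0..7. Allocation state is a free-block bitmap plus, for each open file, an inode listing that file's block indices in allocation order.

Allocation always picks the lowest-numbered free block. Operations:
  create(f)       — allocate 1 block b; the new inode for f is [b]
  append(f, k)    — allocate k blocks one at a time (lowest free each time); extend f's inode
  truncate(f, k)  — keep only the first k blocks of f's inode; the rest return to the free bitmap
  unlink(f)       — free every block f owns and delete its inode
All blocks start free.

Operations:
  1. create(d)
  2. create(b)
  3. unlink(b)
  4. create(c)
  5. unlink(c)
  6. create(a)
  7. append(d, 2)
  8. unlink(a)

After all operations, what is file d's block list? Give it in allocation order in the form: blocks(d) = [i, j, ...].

create(d): bitmap=F....... | d=[0]
create(b): bitmap=FF...... | b=[1] d=[0]
unlink(b): bitmap=F....... | d=[0]
create(c): bitmap=FF...... | c=[1] d=[0]
unlink(c): bitmap=F....... | d=[0]
create(a): bitmap=FF...... | a=[1] d=[0]
append(d, 2): bitmap=FFFF.... | a=[1] d=[0, 2, 3]
unlink(a): bitmap=F.FF.... | d=[0, 2, 3]

blocks(d) = [0, 2, 3]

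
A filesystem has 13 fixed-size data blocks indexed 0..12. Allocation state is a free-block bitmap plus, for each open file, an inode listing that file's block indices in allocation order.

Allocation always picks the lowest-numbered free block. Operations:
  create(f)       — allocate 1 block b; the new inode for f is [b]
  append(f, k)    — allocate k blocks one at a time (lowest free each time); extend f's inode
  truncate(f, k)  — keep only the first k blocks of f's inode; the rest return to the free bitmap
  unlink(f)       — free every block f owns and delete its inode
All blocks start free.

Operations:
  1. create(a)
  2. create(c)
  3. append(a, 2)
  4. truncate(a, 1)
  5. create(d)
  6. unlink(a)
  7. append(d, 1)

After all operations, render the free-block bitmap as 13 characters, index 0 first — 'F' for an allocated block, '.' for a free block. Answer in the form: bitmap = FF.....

bitmap = FFF..........

[1] create(a) — a=0 (map F............)
[2] create(c) — a=0 c=1 (map FF...........)
[3] append(a, 2) — a=0,2,3 c=1 (map FFFF.........)
[4] truncate(a, 1) — a=0 c=1 (map FF...........)
[5] create(d) — a=0 c=1 d=2 (map FFF..........)
[6] unlink(a) — c=1 d=2 (map .FF..........)
[7] append(d, 1) — c=1 d=2,0 (map FFF..........)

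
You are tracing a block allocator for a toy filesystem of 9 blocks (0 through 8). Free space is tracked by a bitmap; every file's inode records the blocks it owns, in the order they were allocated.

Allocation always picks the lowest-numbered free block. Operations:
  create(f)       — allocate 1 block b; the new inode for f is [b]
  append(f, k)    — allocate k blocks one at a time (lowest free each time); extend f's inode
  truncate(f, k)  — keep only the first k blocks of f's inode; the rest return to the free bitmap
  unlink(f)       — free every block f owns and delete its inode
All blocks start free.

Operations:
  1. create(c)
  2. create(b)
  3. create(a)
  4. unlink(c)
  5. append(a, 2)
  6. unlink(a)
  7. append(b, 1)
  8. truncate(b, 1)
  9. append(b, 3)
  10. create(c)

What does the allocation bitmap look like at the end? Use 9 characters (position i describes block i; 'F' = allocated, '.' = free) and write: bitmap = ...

bitmap = FFFFF....

[1] create(c) — c=0 (map F........)
[2] create(b) — b=1 c=0 (map FF.......)
[3] create(a) — a=2 b=1 c=0 (map FFF......)
[4] unlink(c) — a=2 b=1 (map .FF......)
[5] append(a, 2) — a=2,0,3 b=1 (map FFFF.....)
[6] unlink(a) — b=1 (map .F.......)
[7] append(b, 1) — b=1,0 (map FF.......)
[8] truncate(b, 1) — b=1 (map .F.......)
[9] append(b, 3) — b=1,0,2,3 (map FFFF.....)
[10] create(c) — b=1,0,2,3 c=4 (map FFFFF....)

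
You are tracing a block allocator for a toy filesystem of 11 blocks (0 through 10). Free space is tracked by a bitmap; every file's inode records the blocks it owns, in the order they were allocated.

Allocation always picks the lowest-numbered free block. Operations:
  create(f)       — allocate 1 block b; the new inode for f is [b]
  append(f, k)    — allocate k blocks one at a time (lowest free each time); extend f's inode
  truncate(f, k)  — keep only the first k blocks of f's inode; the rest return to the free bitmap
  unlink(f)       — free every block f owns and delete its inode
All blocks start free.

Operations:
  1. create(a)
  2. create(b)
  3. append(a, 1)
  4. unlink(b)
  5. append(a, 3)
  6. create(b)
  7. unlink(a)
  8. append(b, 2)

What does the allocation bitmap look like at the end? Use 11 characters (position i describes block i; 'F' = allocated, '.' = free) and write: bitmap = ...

bitmap = FF...F.....

create(a): bitmap=F.......... | a=[0]
create(b): bitmap=FF......... | a=[0] b=[1]
append(a, 1): bitmap=FFF........ | a=[0, 2] b=[1]
unlink(b): bitmap=F.F........ | a=[0, 2]
append(a, 3): bitmap=FFFFF...... | a=[0, 2, 1, 3, 4]
create(b): bitmap=FFFFFF..... | a=[0, 2, 1, 3, 4] b=[5]
unlink(a): bitmap=.....F..... | b=[5]
append(b, 2): bitmap=FF...F..... | b=[5, 0, 1]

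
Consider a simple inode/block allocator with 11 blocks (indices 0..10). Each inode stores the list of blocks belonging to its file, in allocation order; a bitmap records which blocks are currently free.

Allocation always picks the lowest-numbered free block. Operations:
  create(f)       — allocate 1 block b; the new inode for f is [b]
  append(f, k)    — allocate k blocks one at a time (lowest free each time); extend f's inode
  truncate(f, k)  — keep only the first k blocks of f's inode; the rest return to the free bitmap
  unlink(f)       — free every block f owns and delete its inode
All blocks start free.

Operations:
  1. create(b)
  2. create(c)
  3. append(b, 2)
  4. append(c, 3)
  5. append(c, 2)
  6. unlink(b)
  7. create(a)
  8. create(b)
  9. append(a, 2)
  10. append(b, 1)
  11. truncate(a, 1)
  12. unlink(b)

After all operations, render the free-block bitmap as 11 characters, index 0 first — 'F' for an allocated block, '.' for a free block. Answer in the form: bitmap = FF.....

bitmap = FF..FFFFF..

after create(b) → b:[0]  free=[F..........]
after create(c) → b:[0], c:[1]  free=[FF.........]
after append(b, 2) → b:[0, 2, 3], c:[1]  free=[FFFF.......]
after append(c, 3) → b:[0, 2, 3], c:[1, 4, 5, 6]  free=[FFFFFFF....]
after append(c, 2) → b:[0, 2, 3], c:[1, 4, 5, 6, 7, 8]  free=[FFFFFFFFF..]
after unlink(b) → c:[1, 4, 5, 6, 7, 8]  free=[.F..FFFFF..]
after create(a) → a:[0], c:[1, 4, 5, 6, 7, 8]  free=[FF..FFFFF..]
after create(b) → a:[0], b:[2], c:[1, 4, 5, 6, 7, 8]  free=[FFF.FFFFF..]
after append(a, 2) → a:[0, 3, 9], b:[2], c:[1, 4, 5, 6, 7, 8]  free=[FFFFFFFFFF.]
after append(b, 1) → a:[0, 3, 9], b:[2, 10], c:[1, 4, 5, 6, 7, 8]  free=[FFFFFFFFFFF]
after truncate(a, 1) → a:[0], b:[2, 10], c:[1, 4, 5, 6, 7, 8]  free=[FFF.FFFFF.F]
after unlink(b) → a:[0], c:[1, 4, 5, 6, 7, 8]  free=[FF..FFFFF..]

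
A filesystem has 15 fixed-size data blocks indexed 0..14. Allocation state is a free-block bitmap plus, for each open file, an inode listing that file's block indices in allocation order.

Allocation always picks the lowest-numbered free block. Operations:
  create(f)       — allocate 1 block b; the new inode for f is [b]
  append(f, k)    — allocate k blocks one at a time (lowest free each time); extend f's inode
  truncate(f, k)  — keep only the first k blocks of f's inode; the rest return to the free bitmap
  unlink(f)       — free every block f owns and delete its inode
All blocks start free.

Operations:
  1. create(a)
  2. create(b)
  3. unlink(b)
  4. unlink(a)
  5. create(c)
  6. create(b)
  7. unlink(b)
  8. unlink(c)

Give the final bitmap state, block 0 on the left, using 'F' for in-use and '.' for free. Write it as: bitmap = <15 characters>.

[1] create(a) — a=0 (map F..............)
[2] create(b) — a=0 b=1 (map FF.............)
[3] unlink(b) — a=0 (map F..............)
[4] unlink(a) —  (map ...............)
[5] create(c) — c=0 (map F..............)
[6] create(b) — b=1 c=0 (map FF.............)
[7] unlink(b) — c=0 (map F..............)
[8] unlink(c) —  (map ...............)

bitmap = ...............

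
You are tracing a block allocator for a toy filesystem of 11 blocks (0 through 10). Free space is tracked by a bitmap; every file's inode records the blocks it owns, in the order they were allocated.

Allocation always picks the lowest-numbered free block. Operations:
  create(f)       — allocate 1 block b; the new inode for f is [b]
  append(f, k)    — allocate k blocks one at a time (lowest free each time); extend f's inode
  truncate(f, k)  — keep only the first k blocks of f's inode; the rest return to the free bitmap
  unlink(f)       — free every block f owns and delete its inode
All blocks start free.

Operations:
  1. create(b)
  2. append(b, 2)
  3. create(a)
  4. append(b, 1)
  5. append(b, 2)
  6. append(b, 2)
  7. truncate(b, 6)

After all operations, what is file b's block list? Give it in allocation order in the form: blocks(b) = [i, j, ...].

blocks(b) = [0, 1, 2, 4, 5, 6]

create(b): bitmap=F.......... | b=[0]
append(b, 2): bitmap=FFF........ | b=[0, 1, 2]
create(a): bitmap=FFFF....... | a=[3] b=[0, 1, 2]
append(b, 1): bitmap=FFFFF...... | a=[3] b=[0, 1, 2, 4]
append(b, 2): bitmap=FFFFFFF.... | a=[3] b=[0, 1, 2, 4, 5, 6]
append(b, 2): bitmap=FFFFFFFFF.. | a=[3] b=[0, 1, 2, 4, 5, 6, 7, 8]
truncate(b, 6): bitmap=FFFFFFF.... | a=[3] b=[0, 1, 2, 4, 5, 6]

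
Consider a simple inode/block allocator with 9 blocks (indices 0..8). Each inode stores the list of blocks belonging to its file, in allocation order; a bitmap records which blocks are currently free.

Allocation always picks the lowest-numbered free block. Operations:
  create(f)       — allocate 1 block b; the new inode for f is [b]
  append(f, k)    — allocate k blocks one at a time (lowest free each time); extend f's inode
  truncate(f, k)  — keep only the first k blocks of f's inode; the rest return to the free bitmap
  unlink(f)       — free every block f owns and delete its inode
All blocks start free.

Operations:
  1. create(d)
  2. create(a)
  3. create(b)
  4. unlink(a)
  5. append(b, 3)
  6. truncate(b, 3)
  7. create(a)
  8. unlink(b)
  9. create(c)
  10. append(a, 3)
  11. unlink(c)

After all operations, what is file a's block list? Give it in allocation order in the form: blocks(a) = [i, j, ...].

blocks(a) = [4, 2, 3, 5]

[1] create(d) — d=0 (map F........)
[2] create(a) — a=1 d=0 (map FF.......)
[3] create(b) — a=1 b=2 d=0 (map FFF......)
[4] unlink(a) — b=2 d=0 (map F.F......)
[5] append(b, 3) — b=2,1,3,4 d=0 (map FFFFF....)
[6] truncate(b, 3) — b=2,1,3 d=0 (map FFFF.....)
[7] create(a) — a=4 b=2,1,3 d=0 (map FFFFF....)
[8] unlink(b) — a=4 d=0 (map F...F....)
[9] create(c) — a=4 c=1 d=0 (map FF..F....)
[10] append(a, 3) — a=4,2,3,5 c=1 d=0 (map FFFFFF...)
[11] unlink(c) — a=4,2,3,5 d=0 (map F.FFFF...)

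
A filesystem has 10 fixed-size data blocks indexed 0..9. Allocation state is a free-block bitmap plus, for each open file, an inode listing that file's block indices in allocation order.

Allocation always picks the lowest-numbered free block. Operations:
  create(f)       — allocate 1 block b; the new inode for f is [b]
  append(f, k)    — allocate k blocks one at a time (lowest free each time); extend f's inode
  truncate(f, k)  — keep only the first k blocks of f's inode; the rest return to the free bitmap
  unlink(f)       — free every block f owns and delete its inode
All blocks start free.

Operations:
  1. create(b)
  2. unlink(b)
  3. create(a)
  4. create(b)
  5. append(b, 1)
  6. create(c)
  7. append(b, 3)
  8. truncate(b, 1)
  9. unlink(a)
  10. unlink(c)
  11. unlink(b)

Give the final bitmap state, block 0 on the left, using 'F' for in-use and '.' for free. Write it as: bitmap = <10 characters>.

bitmap = ..........

[1] create(b) — b=0 (map F.........)
[2] unlink(b) —  (map ..........)
[3] create(a) — a=0 (map F.........)
[4] create(b) — a=0 b=1 (map FF........)
[5] append(b, 1) — a=0 b=1,2 (map FFF.......)
[6] create(c) — a=0 b=1,2 c=3 (map FFFF......)
[7] append(b, 3) — a=0 b=1,2,4,5,6 c=3 (map FFFFFFF...)
[8] truncate(b, 1) — a=0 b=1 c=3 (map FF.F......)
[9] unlink(a) — b=1 c=3 (map .F.F......)
[10] unlink(c) — b=1 (map .F........)
[11] unlink(b) —  (map ..........)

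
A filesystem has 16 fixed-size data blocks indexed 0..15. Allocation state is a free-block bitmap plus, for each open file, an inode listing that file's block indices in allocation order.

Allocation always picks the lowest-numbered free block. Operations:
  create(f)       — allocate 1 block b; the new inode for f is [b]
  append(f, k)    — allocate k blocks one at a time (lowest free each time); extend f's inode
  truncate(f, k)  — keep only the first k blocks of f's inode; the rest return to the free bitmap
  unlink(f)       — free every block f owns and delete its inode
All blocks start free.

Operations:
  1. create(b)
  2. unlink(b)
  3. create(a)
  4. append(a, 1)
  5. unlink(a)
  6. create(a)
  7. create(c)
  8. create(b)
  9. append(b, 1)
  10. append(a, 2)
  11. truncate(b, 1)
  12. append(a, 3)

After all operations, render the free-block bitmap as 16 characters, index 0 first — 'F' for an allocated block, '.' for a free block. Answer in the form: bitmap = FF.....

after create(b) → b:[0]  free=[F...............]
after unlink(b) →   free=[................]
after create(a) → a:[0]  free=[F...............]
after append(a, 1) → a:[0, 1]  free=[FF..............]
after unlink(a) →   free=[................]
after create(a) → a:[0]  free=[F...............]
after create(c) → a:[0], c:[1]  free=[FF..............]
after create(b) → a:[0], b:[2], c:[1]  free=[FFF.............]
after append(b, 1) → a:[0], b:[2, 3], c:[1]  free=[FFFF............]
after append(a, 2) → a:[0, 4, 5], b:[2, 3], c:[1]  free=[FFFFFF..........]
after truncate(b, 1) → a:[0, 4, 5], b:[2], c:[1]  free=[FFF.FF..........]
after append(a, 3) → a:[0, 4, 5, 3, 6, 7], b:[2], c:[1]  free=[FFFFFFFF........]

bitmap = FFFFFFFF........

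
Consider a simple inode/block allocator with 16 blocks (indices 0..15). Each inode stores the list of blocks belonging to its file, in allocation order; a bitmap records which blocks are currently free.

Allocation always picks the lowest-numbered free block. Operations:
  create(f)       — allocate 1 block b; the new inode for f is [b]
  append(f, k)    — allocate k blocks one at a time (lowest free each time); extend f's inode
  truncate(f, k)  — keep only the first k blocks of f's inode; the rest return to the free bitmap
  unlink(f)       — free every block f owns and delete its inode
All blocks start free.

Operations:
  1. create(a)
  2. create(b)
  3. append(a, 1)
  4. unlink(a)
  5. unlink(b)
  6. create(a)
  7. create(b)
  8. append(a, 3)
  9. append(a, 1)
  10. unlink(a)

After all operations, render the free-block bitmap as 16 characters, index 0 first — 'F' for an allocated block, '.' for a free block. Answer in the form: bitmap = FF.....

bitmap = .F..............

after create(a) → a:[0]  free=[F...............]
after create(b) → a:[0], b:[1]  free=[FF..............]
after append(a, 1) → a:[0, 2], b:[1]  free=[FFF.............]
after unlink(a) → b:[1]  free=[.F..............]
after unlink(b) →   free=[................]
after create(a) → a:[0]  free=[F...............]
after create(b) → a:[0], b:[1]  free=[FF..............]
after append(a, 3) → a:[0, 2, 3, 4], b:[1]  free=[FFFFF...........]
after append(a, 1) → a:[0, 2, 3, 4, 5], b:[1]  free=[FFFFFF..........]
after unlink(a) → b:[1]  free=[.F..............]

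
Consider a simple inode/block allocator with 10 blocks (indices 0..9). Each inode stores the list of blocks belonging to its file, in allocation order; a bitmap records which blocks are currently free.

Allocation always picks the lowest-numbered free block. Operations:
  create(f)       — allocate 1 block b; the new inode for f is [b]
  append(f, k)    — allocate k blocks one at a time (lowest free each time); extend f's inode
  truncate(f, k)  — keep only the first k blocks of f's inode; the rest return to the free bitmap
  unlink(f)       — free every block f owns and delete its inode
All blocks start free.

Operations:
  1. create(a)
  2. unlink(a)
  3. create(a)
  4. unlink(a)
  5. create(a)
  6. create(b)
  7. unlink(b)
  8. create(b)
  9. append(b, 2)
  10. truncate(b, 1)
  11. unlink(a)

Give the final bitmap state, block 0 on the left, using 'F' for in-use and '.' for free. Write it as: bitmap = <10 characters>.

bitmap = .F........

[1] create(a) — a=0 (map F.........)
[2] unlink(a) —  (map ..........)
[3] create(a) — a=0 (map F.........)
[4] unlink(a) —  (map ..........)
[5] create(a) — a=0 (map F.........)
[6] create(b) — a=0 b=1 (map FF........)
[7] unlink(b) — a=0 (map F.........)
[8] create(b) — a=0 b=1 (map FF........)
[9] append(b, 2) — a=0 b=1,2,3 (map FFFF......)
[10] truncate(b, 1) — a=0 b=1 (map FF........)
[11] unlink(a) — b=1 (map .F........)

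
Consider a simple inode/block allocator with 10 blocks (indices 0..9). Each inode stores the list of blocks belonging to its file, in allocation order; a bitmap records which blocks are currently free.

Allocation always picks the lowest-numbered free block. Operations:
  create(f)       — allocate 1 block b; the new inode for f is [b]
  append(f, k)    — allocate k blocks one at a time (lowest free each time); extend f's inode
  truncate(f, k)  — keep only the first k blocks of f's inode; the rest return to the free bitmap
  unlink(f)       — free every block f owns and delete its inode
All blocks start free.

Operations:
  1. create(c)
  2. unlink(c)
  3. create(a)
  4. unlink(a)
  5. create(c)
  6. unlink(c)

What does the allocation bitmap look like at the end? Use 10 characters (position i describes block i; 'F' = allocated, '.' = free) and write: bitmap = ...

bitmap = ..........

create(c): bitmap=F......... | c=[0]
unlink(c): bitmap=.......... | 
create(a): bitmap=F......... | a=[0]
unlink(a): bitmap=.......... | 
create(c): bitmap=F......... | c=[0]
unlink(c): bitmap=.......... | 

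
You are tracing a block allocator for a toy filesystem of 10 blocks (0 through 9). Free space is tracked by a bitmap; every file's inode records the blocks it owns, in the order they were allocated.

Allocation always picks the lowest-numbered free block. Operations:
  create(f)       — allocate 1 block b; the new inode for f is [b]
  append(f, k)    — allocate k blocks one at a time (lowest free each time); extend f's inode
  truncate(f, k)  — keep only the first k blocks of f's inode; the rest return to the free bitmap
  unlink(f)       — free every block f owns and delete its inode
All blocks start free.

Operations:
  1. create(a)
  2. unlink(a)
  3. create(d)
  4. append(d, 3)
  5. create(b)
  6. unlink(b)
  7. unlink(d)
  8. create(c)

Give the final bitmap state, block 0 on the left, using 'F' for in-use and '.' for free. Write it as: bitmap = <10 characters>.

after create(a) → a:[0]  free=[F.........]
after unlink(a) →   free=[..........]
after create(d) → d:[0]  free=[F.........]
after append(d, 3) → d:[0, 1, 2, 3]  free=[FFFF......]
after create(b) → b:[4], d:[0, 1, 2, 3]  free=[FFFFF.....]
after unlink(b) → d:[0, 1, 2, 3]  free=[FFFF......]
after unlink(d) →   free=[..........]
after create(c) → c:[0]  free=[F.........]

bitmap = F.........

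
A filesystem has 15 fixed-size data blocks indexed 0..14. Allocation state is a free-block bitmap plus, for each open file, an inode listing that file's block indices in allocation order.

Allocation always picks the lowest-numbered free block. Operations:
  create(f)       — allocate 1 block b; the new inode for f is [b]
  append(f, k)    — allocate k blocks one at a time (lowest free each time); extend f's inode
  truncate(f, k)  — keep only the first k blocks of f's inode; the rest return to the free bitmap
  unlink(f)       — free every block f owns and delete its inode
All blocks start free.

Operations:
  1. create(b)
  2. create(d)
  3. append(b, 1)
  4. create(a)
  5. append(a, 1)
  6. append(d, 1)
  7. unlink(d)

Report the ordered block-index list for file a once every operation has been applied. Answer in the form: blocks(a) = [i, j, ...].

after create(b) → b:[0]  free=[F..............]
after create(d) → b:[0], d:[1]  free=[FF.............]
after append(b, 1) → b:[0, 2], d:[1]  free=[FFF............]
after create(a) → a:[3], b:[0, 2], d:[1]  free=[FFFF...........]
after append(a, 1) → a:[3, 4], b:[0, 2], d:[1]  free=[FFFFF..........]
after append(d, 1) → a:[3, 4], b:[0, 2], d:[1, 5]  free=[FFFFFF.........]
after unlink(d) → a:[3, 4], b:[0, 2]  free=[F.FFF..........]

blocks(a) = [3, 4]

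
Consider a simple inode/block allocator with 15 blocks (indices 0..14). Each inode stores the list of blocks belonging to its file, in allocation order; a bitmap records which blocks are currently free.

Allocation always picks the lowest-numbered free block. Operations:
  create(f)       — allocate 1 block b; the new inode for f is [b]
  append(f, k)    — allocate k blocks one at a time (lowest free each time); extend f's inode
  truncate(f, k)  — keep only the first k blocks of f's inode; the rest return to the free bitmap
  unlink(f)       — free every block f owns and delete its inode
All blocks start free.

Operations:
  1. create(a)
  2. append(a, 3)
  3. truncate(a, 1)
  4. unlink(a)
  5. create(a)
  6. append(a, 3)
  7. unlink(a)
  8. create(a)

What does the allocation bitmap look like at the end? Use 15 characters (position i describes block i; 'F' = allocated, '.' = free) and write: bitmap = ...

bitmap = F..............

create(a): bitmap=F.............. | a=[0]
append(a, 3): bitmap=FFFF........... | a=[0, 1, 2, 3]
truncate(a, 1): bitmap=F.............. | a=[0]
unlink(a): bitmap=............... | 
create(a): bitmap=F.............. | a=[0]
append(a, 3): bitmap=FFFF........... | a=[0, 1, 2, 3]
unlink(a): bitmap=............... | 
create(a): bitmap=F.............. | a=[0]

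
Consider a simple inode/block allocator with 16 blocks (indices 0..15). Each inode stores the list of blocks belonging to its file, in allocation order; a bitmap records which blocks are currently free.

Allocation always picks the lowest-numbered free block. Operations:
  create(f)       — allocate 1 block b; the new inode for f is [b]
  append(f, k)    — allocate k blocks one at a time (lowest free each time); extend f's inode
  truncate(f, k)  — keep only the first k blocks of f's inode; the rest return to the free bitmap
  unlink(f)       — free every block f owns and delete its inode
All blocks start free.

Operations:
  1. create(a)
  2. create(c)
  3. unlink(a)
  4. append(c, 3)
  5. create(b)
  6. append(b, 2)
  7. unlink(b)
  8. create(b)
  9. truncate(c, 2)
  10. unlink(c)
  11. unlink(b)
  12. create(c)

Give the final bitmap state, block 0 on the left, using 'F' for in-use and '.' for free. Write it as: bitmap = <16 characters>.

bitmap = F...............

create(a): bitmap=F............... | a=[0]
create(c): bitmap=FF.............. | a=[0] c=[1]
unlink(a): bitmap=.F.............. | c=[1]
append(c, 3): bitmap=FFFF............ | c=[1, 0, 2, 3]
create(b): bitmap=FFFFF........... | b=[4] c=[1, 0, 2, 3]
append(b, 2): bitmap=FFFFFFF......... | b=[4, 5, 6] c=[1, 0, 2, 3]
unlink(b): bitmap=FFFF............ | c=[1, 0, 2, 3]
create(b): bitmap=FFFFF........... | b=[4] c=[1, 0, 2, 3]
truncate(c, 2): bitmap=FF..F........... | b=[4] c=[1, 0]
unlink(c): bitmap=....F........... | b=[4]
unlink(b): bitmap=................ | 
create(c): bitmap=F............... | c=[0]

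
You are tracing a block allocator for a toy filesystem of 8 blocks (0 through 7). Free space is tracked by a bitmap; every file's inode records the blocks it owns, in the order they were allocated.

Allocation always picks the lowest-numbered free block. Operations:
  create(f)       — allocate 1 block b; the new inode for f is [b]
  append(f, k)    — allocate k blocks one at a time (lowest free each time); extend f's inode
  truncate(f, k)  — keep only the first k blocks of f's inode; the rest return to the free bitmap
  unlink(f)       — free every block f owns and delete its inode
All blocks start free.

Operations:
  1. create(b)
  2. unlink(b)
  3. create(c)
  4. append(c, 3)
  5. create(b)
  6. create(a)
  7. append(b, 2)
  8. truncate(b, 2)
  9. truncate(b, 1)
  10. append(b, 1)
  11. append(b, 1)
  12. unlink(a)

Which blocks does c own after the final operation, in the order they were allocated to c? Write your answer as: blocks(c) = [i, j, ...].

blocks(c) = [0, 1, 2, 3]

after create(b) → b:[0]  free=[F.......]
after unlink(b) →   free=[........]
after create(c) → c:[0]  free=[F.......]
after append(c, 3) → c:[0, 1, 2, 3]  free=[FFFF....]
after create(b) → b:[4], c:[0, 1, 2, 3]  free=[FFFFF...]
after create(a) → a:[5], b:[4], c:[0, 1, 2, 3]  free=[FFFFFF..]
after append(b, 2) → a:[5], b:[4, 6, 7], c:[0, 1, 2, 3]  free=[FFFFFFFF]
after truncate(b, 2) → a:[5], b:[4, 6], c:[0, 1, 2, 3]  free=[FFFFFFF.]
after truncate(b, 1) → a:[5], b:[4], c:[0, 1, 2, 3]  free=[FFFFFF..]
after append(b, 1) → a:[5], b:[4, 6], c:[0, 1, 2, 3]  free=[FFFFFFF.]
after append(b, 1) → a:[5], b:[4, 6, 7], c:[0, 1, 2, 3]  free=[FFFFFFFF]
after unlink(a) → b:[4, 6, 7], c:[0, 1, 2, 3]  free=[FFFFF.FF]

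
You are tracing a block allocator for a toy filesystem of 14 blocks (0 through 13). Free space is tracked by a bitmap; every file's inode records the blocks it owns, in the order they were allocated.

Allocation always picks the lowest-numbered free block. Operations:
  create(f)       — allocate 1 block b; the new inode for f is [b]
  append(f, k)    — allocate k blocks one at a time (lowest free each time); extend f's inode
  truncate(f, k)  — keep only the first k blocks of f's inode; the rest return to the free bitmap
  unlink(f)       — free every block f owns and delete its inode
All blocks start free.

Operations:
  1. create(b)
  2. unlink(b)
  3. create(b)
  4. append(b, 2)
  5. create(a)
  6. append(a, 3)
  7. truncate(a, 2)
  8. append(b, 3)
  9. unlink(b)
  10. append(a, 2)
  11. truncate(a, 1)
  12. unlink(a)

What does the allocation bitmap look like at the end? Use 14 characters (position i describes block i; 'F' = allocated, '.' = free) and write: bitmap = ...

bitmap = ..............

  1. create(b)  ⇒  F.............  {b→[0]}
  2. unlink(b)  ⇒  ..............  {}
  3. create(b)  ⇒  F.............  {b→[0]}
  4. append(b, 2)  ⇒  FFF...........  {b→[0, 1, 2]}
  5. create(a)  ⇒  FFFF..........  {a→[3]; b→[0, 1, 2]}
  6. append(a, 3)  ⇒  FFFFFFF.......  {a→[3, 4, 5, 6]; b→[0, 1, 2]}
  7. truncate(a, 2)  ⇒  FFFFF.........  {a→[3, 4]; b→[0, 1, 2]}
  8. append(b, 3)  ⇒  FFFFFFFF......  {a→[3, 4]; b→[0, 1, 2, 5, 6, 7]}
  9. unlink(b)  ⇒  ...FF.........  {a→[3, 4]}
  10. append(a, 2)  ⇒  FF.FF.........  {a→[3, 4, 0, 1]}
  11. truncate(a, 1)  ⇒  ...F..........  {a→[3]}
  12. unlink(a)  ⇒  ..............  {}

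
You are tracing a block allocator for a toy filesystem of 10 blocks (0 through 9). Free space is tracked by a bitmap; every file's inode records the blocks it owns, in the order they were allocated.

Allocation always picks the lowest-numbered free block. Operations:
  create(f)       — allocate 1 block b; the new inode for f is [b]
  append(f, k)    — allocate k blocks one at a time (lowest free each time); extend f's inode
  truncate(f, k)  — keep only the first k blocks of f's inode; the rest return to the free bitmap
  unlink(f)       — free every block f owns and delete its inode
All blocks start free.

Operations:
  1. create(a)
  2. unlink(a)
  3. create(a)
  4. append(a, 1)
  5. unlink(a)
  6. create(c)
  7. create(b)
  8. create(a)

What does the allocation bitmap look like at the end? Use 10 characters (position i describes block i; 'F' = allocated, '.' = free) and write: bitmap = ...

bitmap = FFF.......

create(a): bitmap=F......... | a=[0]
unlink(a): bitmap=.......... | 
create(a): bitmap=F......... | a=[0]
append(a, 1): bitmap=FF........ | a=[0, 1]
unlink(a): bitmap=.......... | 
create(c): bitmap=F......... | c=[0]
create(b): bitmap=FF........ | b=[1] c=[0]
create(a): bitmap=FFF....... | a=[2] b=[1] c=[0]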